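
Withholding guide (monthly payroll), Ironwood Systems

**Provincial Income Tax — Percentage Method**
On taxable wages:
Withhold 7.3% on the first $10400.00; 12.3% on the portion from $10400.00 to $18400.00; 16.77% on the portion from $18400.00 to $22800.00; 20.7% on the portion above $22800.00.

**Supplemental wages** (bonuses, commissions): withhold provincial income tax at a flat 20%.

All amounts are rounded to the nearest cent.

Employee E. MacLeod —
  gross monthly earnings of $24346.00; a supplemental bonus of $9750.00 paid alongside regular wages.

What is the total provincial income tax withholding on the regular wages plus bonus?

$4751.10

Provincial Income Tax: taxable = $24346.00
  $2481.08 + 20.7% × ($24346.00 − $22800.00) = $2481.08 + 20.7% × $1546.00 = $2801.10
Supplemental (20% flat on bonus): 20% × $9750.00 = $1950.00
Total provincial income tax: $2801.10 + $1950.00 = $4751.10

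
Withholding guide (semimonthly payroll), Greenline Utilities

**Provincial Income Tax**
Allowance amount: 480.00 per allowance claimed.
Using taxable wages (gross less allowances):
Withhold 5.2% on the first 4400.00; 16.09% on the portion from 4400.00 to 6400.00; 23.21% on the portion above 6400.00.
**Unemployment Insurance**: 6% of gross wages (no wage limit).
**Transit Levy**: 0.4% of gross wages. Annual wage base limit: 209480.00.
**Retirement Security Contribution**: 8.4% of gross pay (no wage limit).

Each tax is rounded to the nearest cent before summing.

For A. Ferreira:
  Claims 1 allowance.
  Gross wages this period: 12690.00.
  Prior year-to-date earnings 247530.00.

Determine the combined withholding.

3726.46

Provincial Income Tax: taxable = 12690.00 − 1×480.00 = 12210.00
  550.60 + 23.21% × (12210.00 − 6400.00) = 550.60 + 23.21% × 5810.00 = 1899.10
Unemployment Insurance: 6% × 12690.00 = 761.40
Transit Levy: YTD 247530.00 ≥ cap 209480.00 → 0.00
Retirement Security Contribution: 8.4% × 12690.00 = 1065.96
Total: 1899.10 + 761.40 + 0.00 + 1065.96 = 3726.46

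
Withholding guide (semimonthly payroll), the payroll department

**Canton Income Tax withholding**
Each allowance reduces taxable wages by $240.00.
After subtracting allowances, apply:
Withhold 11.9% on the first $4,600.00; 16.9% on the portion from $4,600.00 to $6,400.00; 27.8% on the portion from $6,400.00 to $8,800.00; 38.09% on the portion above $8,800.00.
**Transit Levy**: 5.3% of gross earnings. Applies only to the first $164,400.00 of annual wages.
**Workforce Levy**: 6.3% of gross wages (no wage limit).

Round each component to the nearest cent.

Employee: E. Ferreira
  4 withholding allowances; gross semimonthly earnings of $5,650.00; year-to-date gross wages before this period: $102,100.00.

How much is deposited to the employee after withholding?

Canton Income Tax: taxable = $5,650.00 − 4×$240.00 = $4,690.00
  $547.40 + 16.9% × ($4,690.00 − $4,600.00) = $547.40 + 16.9% × $90.00 = $562.61
Transit Levy: 5.3% × $5,650.00 = $299.45
Workforce Levy: 6.3% × $5,650.00 = $355.95
Total withheld: $562.61 + $299.45 + $355.95 = $1,218.01
Net pay: $5,650.00 − $1,218.01 = $4,431.99

$4,431.99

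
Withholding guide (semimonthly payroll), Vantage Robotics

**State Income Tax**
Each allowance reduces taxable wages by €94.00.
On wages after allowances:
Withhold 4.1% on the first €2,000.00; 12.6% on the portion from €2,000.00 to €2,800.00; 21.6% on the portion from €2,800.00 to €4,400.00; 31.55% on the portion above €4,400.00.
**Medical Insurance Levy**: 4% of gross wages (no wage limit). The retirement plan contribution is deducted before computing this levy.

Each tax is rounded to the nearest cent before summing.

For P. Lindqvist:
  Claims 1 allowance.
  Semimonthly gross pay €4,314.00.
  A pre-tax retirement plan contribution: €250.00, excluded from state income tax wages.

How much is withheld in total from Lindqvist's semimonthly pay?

€598.08

State Income Tax: taxable = €4,314.00 − €250.00 − 1×€94.00 = €3,970.00
  €182.80 + 21.6% × (€3,970.00 − €2,800.00) = €182.80 + 21.6% × €1,170.00 = €435.52
Medical Insurance Levy: 4% × €4,064.00 = €162.56
Total: €435.52 + €162.56 = €598.08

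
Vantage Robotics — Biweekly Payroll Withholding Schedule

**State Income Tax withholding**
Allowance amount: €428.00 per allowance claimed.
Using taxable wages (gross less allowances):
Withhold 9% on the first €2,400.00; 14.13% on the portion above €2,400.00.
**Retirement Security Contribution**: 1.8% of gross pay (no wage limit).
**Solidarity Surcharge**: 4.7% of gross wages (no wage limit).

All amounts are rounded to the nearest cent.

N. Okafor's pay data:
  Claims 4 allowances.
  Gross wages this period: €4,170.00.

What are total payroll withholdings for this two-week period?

State Income Tax: taxable = €4,170.00 − 4×€428.00 = €2,458.00
  €216.00 + 14.13% × (€2,458.00 − €2,400.00) = €216.00 + 14.13% × €58.00 = €224.20
Retirement Security Contribution: 1.8% × €4,170.00 = €75.06
Solidarity Surcharge: 4.7% × €4,170.00 = €195.99
Total: €224.20 + €75.06 + €195.99 = €495.25

€495.25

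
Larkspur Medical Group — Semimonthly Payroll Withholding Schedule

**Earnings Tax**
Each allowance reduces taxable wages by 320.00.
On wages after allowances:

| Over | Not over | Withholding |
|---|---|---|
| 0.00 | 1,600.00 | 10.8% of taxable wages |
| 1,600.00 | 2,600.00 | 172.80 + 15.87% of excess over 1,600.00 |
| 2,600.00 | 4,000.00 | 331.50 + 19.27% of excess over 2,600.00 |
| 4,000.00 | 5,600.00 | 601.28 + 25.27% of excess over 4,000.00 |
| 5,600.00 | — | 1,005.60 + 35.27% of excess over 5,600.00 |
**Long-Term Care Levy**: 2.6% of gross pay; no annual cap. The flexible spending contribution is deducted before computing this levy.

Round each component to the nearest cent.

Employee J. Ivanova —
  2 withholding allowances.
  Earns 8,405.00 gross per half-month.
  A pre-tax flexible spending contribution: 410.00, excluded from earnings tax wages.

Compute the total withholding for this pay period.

1,832.46

Earnings Tax: taxable = 8,405.00 − 410.00 − 2×320.00 = 7,355.00
  1,005.60 + 35.27% × (7,355.00 − 5,600.00) = 1,005.60 + 35.27% × 1,755.00 = 1,624.59
Long-Term Care Levy: 2.6% × 7,995.00 = 207.87
Total: 1,624.59 + 207.87 = 1,832.46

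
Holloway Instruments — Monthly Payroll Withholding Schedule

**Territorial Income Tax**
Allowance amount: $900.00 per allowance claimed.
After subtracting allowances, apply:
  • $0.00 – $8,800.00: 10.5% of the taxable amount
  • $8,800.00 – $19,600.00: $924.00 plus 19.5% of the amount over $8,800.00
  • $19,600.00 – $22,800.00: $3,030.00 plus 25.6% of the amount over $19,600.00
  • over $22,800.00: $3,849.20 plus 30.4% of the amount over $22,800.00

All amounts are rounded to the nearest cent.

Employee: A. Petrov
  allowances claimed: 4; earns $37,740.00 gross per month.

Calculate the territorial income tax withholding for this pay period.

$7,296.56

Territorial Income Tax: taxable = $37,740.00 − 4×$900.00 = $34,140.00
  $3,849.20 + 30.4% × ($34,140.00 − $22,800.00) = $3,849.20 + 30.4% × $11,340.00 = $7,296.56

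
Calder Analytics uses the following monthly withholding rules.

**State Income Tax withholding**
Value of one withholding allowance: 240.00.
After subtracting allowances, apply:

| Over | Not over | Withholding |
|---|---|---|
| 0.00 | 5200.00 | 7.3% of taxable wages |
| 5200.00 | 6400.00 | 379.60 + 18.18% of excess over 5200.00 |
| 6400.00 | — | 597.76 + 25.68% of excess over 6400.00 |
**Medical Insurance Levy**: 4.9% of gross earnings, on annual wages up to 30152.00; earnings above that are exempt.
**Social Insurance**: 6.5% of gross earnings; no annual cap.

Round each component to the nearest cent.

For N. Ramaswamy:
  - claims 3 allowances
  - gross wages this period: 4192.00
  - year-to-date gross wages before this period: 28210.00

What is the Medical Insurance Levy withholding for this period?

95.16

Medical Insurance Levy: cap 30152.00 − YTD 28210.00 = 1942.00 subject; 4.9% × 1942.00 = 95.16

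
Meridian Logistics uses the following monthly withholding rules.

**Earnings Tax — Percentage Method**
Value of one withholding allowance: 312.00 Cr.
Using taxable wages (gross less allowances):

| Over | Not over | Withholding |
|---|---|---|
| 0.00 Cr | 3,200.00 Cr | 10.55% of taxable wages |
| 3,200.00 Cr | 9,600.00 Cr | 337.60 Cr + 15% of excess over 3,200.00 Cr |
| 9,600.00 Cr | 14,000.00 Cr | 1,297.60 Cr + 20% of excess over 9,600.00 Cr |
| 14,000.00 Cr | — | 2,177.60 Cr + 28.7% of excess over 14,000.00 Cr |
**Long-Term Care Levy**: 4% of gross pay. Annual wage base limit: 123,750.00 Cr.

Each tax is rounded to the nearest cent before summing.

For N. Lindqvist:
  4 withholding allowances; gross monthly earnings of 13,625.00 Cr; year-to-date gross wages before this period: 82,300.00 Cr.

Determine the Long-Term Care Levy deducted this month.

Long-Term Care Levy: 4% × 13,625.00 Cr = 545.00 Cr

545.00 Cr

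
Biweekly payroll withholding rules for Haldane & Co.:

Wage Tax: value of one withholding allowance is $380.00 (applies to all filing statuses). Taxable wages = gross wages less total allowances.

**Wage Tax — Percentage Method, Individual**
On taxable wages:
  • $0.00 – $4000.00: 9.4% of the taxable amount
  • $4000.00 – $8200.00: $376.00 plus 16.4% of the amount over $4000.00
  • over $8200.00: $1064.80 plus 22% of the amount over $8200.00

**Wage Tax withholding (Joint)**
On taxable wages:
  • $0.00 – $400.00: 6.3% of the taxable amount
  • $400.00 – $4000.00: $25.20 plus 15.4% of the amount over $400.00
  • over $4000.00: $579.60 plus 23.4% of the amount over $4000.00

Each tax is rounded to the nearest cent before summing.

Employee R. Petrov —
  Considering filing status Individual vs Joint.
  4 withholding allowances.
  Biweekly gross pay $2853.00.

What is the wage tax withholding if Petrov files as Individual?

Wage Tax (Individual): taxable = $2853.00 − 4×$380.00 = $1333.00
  9.4% × $1333.00 = $125.30

$125.30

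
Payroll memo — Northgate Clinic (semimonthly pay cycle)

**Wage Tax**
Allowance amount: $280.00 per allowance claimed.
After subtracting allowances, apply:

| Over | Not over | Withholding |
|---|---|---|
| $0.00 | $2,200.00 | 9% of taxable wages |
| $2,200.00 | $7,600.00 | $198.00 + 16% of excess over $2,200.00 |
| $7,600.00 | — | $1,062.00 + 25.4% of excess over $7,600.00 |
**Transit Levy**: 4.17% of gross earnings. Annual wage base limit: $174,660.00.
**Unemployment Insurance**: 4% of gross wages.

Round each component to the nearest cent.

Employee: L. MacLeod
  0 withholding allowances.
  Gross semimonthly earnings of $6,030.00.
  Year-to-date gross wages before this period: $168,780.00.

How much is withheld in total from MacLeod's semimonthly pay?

$1,297.20

Wage Tax: taxable = $6,030.00
  $198.00 + 16% × ($6,030.00 − $2,200.00) = $198.00 + 16% × $3,830.00 = $810.80
Transit Levy: cap $174,660.00 − YTD $168,780.00 = $5,880.00 subject; 4.17% × $5,880.00 = $245.20
Unemployment Insurance: 4% × $6,030.00 = $241.20
Total: $810.80 + $245.20 + $241.20 = $1,297.20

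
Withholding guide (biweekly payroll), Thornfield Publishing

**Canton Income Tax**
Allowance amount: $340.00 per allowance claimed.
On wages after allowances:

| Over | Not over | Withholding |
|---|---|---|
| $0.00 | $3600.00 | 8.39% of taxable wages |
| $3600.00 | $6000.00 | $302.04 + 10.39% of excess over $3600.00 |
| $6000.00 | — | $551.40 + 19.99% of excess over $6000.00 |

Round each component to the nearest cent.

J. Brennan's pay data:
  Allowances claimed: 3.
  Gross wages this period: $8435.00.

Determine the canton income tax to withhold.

Canton Income Tax: taxable = $8435.00 − 3×$340.00 = $7415.00
  $551.40 + 19.99% × ($7415.00 − $6000.00) = $551.40 + 19.99% × $1415.00 = $834.26

$834.26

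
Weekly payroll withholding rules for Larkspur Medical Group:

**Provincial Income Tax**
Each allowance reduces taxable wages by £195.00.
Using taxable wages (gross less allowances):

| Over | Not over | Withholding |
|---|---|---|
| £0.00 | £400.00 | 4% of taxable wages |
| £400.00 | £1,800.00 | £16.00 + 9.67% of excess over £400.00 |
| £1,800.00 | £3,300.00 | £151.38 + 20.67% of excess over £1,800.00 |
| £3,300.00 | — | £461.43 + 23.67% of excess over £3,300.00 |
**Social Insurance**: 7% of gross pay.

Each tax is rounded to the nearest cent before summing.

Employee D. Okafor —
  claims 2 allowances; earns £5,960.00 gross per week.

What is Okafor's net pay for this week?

Provincial Income Tax: taxable = £5,960.00 − 2×£195.00 = £5,570.00
  £461.43 + 23.67% × (£5,570.00 − £3,300.00) = £461.43 + 23.67% × £2,270.00 = £998.74
Social Insurance: 7% × £5,960.00 = £417.20
Total withheld: £998.74 + £417.20 = £1,415.94
Net pay: £5,960.00 − £1,415.94 = £4,544.06

£4,544.06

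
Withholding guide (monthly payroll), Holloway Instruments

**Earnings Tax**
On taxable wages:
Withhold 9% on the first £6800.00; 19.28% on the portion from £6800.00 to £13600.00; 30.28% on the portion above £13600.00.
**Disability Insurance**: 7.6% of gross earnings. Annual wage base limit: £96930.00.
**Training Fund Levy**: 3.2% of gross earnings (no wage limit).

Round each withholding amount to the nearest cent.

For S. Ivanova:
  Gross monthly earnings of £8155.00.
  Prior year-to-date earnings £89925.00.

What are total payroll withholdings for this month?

Earnings Tax: taxable = £8155.00
  £612.00 + 19.28% × (£8155.00 − £6800.00) = £612.00 + 19.28% × £1355.00 = £873.24
Disability Insurance: cap £96930.00 − YTD £89925.00 = £7005.00 subject; 7.6% × £7005.00 = £532.38
Training Fund Levy: 3.2% × £8155.00 = £260.96
Total: £873.24 + £532.38 + £260.96 = £1666.58

£1666.58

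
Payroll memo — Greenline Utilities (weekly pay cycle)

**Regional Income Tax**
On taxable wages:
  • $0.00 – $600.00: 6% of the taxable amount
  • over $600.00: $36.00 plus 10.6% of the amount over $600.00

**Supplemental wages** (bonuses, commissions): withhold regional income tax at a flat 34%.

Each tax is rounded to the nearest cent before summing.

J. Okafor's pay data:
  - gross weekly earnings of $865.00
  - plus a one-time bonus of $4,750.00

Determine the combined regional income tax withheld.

$1,679.09

Regional Income Tax: taxable = $865.00
  $36.00 + 10.6% × ($865.00 − $600.00) = $36.00 + 10.6% × $265.00 = $64.09
Supplemental (34% flat on bonus): 34% × $4,750.00 = $1,615.00
Total regional income tax: $64.09 + $1,615.00 = $1,679.09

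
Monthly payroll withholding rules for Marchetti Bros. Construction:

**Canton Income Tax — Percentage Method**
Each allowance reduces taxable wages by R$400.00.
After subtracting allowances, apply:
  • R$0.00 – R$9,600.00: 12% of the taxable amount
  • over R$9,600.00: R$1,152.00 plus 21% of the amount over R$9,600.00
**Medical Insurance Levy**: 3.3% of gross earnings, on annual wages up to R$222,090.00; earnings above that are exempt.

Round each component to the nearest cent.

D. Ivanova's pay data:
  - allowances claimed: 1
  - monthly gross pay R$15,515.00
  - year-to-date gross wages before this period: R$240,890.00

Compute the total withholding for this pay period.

Canton Income Tax: taxable = R$15,515.00 − 1×R$400.00 = R$15,115.00
  R$1,152.00 + 21% × (R$15,115.00 − R$9,600.00) = R$1,152.00 + 21% × R$5,515.00 = R$2,310.15
Medical Insurance Levy: YTD R$240,890.00 ≥ cap R$222,090.00 → R$0.00
Total: R$2,310.15 + R$0.00 = R$2,310.15

R$2,310.15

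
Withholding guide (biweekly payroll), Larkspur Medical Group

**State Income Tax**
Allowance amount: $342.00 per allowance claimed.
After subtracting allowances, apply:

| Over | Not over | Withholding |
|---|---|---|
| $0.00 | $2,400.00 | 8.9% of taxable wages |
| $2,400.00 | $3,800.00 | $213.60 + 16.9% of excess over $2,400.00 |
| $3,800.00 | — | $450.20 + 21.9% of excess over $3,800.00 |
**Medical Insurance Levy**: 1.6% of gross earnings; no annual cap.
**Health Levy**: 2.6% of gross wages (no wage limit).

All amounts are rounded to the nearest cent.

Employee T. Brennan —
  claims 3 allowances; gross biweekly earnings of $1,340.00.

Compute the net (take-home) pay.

State Income Tax: taxable = $1,340.00 − 3×$342.00 = $314.00
  8.9% × $314.00 = $27.95
Medical Insurance Levy: 1.6% × $1,340.00 = $21.44
Health Levy: 2.6% × $1,340.00 = $34.84
Total withheld: $27.95 + $21.44 + $34.84 = $84.23
Net pay: $1,340.00 − $84.23 = $1,255.77

$1,255.77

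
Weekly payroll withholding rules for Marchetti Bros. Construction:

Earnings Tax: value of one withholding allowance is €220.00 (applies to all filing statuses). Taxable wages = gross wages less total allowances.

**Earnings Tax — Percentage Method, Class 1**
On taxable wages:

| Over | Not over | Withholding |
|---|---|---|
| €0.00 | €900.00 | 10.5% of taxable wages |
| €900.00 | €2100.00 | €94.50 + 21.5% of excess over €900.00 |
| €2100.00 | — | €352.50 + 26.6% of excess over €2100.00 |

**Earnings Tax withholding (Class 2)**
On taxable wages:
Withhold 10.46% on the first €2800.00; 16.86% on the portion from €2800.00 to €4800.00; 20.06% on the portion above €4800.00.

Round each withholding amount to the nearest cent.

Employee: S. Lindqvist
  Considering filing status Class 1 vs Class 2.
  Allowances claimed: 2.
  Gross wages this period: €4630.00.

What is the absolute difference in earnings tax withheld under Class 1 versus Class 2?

€381.21

Earnings Tax (Class 1): taxable = €4630.00 − 2×€220.00 = €4190.00
  €352.50 + 26.6% × (€4190.00 − €2100.00) = €352.50 + 26.6% × €2090.00 = €908.44
Earnings Tax (Class 2): taxable = €4630.00 − 2×€220.00 = €4190.00
  €292.88 + 16.86% × (€4190.00 − €2800.00) = €292.88 + 16.86% × €1390.00 = €527.23
Difference: |€908.44 − €527.23| = €381.21 (higher under Class 1)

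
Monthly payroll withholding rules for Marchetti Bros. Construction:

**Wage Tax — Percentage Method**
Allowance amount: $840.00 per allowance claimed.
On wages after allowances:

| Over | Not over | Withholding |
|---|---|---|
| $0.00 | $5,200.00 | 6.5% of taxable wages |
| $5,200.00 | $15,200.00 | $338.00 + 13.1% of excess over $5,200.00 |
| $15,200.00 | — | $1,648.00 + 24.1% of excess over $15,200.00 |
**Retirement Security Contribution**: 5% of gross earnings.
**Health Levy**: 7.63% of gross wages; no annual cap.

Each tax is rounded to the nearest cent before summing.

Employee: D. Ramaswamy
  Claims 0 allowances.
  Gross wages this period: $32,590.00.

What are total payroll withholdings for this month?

Wage Tax: taxable = $32,590.00
  $1,648.00 + 24.1% × ($32,590.00 − $15,200.00) = $1,648.00 + 24.1% × $17,390.00 = $5,838.99
Retirement Security Contribution: 5% × $32,590.00 = $1,629.50
Health Levy: 7.63% × $32,590.00 = $2,486.62
Total: $5,838.99 + $1,629.50 + $2,486.62 = $9,955.11

$9,955.11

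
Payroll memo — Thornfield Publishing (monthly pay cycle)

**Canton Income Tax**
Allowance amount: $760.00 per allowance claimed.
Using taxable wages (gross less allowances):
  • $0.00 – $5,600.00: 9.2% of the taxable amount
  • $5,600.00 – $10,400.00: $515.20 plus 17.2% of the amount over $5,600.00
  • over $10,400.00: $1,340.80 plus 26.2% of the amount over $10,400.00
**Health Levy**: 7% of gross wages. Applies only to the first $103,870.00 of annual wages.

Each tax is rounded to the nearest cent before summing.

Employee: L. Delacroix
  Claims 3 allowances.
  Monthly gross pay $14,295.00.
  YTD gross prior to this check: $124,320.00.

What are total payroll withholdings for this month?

$1,763.93

Canton Income Tax: taxable = $14,295.00 − 3×$760.00 = $12,015.00
  $1,340.80 + 26.2% × ($12,015.00 − $10,400.00) = $1,340.80 + 26.2% × $1,615.00 = $1,763.93
Health Levy: YTD $124,320.00 ≥ cap $103,870.00 → $0.00
Total: $1,763.93 + $0.00 = $1,763.93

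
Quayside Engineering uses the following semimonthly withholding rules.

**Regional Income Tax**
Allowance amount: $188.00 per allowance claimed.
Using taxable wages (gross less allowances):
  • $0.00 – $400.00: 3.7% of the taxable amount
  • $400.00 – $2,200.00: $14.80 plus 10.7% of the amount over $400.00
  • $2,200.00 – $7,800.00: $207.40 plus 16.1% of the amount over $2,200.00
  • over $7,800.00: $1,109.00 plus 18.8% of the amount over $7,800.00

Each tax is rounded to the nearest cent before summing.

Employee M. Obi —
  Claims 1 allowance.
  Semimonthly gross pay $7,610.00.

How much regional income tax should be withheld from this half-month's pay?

$1,048.14

Regional Income Tax: taxable = $7,610.00 − 1×$188.00 = $7,422.00
  $207.40 + 16.1% × ($7,422.00 − $2,200.00) = $207.40 + 16.1% × $5,222.00 = $1,048.14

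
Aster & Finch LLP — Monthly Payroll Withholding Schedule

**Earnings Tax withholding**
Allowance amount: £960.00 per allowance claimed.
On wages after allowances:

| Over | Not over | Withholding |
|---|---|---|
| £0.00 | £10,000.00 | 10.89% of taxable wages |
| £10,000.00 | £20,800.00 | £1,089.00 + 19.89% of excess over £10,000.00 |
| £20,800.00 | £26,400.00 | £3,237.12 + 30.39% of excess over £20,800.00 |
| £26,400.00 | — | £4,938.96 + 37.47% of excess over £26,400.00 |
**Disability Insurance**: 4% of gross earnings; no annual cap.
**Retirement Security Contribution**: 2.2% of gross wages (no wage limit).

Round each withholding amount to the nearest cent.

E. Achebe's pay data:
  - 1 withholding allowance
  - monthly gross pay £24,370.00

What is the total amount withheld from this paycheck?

£5,541.24

Earnings Tax: taxable = £24,370.00 − 1×£960.00 = £23,410.00
  £3,237.12 + 30.39% × (£23,410.00 − £20,800.00) = £3,237.12 + 30.39% × £2,610.00 = £4,030.30
Disability Insurance: 4% × £24,370.00 = £974.80
Retirement Security Contribution: 2.2% × £24,370.00 = £536.14
Total: £4,030.30 + £974.80 + £536.14 = £5,541.24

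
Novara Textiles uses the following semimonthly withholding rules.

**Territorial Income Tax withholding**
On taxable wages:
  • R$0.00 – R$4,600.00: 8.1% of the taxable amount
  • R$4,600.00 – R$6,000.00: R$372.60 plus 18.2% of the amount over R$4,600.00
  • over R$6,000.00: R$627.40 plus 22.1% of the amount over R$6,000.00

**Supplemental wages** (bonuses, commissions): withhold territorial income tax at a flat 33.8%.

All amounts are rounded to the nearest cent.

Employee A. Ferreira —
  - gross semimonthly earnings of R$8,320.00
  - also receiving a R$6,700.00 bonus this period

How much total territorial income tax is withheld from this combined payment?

R$3,404.72

Territorial Income Tax: taxable = R$8,320.00
  R$627.40 + 22.1% × (R$8,320.00 − R$6,000.00) = R$627.40 + 22.1% × R$2,320.00 = R$1,140.12
Supplemental (33.8% flat on bonus): 33.8% × R$6,700.00 = R$2,264.60
Total territorial income tax: R$1,140.12 + R$2,264.60 = R$3,404.72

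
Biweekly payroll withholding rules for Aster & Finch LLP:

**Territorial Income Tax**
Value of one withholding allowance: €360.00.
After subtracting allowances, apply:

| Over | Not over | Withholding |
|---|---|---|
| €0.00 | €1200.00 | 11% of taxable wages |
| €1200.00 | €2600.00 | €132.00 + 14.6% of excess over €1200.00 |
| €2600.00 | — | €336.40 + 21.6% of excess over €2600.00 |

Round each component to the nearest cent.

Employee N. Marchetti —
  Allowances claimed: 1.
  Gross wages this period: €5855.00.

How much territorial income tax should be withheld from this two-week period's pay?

Territorial Income Tax: taxable = €5855.00 − 1×€360.00 = €5495.00
  €336.40 + 21.6% × (€5495.00 − €2600.00) = €336.40 + 21.6% × €2895.00 = €961.72

€961.72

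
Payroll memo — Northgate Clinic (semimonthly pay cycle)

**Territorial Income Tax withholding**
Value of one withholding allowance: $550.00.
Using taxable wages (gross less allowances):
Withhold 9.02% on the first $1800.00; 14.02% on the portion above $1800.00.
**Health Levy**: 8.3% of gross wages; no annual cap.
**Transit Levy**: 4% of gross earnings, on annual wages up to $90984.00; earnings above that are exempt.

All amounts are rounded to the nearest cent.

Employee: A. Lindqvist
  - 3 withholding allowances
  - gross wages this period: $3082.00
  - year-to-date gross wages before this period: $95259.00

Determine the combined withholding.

Territorial Income Tax: taxable = $3082.00 − 3×$550.00 = $1432.00
  9.02% × $1432.00 = $129.17
Health Levy: 8.3% × $3082.00 = $255.81
Transit Levy: YTD $95259.00 ≥ cap $90984.00 → $0.00
Total: $129.17 + $255.81 + $0.00 = $384.98

$384.98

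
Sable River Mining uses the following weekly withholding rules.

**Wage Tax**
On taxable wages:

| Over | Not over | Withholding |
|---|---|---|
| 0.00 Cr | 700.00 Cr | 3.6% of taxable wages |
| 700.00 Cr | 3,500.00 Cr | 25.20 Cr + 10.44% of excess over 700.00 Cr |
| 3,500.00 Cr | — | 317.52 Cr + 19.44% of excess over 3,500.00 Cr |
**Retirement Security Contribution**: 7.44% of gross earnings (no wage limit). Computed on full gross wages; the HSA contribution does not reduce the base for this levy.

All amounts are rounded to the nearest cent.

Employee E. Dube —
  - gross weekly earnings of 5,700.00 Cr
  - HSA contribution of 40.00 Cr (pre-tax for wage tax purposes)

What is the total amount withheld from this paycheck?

1,161.50 Cr

Wage Tax: taxable = 5,700.00 Cr − 40.00 Cr = 5,660.00 Cr
  317.52 Cr + 19.44% × (5,660.00 Cr − 3,500.00 Cr) = 317.52 Cr + 19.44% × 2,160.00 Cr = 737.42 Cr
Retirement Security Contribution: 7.44% × 5,700.00 Cr = 424.08 Cr
Total: 737.42 Cr + 424.08 Cr = 1,161.50 Cr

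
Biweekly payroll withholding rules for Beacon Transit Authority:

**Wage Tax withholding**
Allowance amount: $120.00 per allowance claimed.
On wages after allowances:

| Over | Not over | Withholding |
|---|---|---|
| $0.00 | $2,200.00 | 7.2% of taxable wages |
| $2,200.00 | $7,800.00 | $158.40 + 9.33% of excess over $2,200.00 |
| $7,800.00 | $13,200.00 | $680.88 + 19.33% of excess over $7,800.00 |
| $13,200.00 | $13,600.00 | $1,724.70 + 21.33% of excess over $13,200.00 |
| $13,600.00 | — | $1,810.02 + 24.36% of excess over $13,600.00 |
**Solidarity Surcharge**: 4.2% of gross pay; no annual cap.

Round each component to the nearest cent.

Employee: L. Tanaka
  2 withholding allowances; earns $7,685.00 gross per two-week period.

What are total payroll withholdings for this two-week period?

$970.53

Wage Tax: taxable = $7,685.00 − 2×$120.00 = $7,445.00
  $158.40 + 9.33% × ($7,445.00 − $2,200.00) = $158.40 + 9.33% × $5,245.00 = $647.76
Solidarity Surcharge: 4.2% × $7,685.00 = $322.77
Total: $647.76 + $322.77 = $970.53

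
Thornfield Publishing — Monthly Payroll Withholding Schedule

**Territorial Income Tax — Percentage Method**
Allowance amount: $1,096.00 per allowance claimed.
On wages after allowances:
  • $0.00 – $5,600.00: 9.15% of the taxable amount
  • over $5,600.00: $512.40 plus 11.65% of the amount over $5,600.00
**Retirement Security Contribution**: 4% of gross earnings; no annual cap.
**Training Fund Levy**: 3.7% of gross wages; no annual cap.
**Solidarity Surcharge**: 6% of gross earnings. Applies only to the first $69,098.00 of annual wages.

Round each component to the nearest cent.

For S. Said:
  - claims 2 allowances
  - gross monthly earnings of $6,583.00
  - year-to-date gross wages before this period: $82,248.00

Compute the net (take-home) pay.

Territorial Income Tax: taxable = $6,583.00 − 2×$1,096.00 = $4,391.00
  9.15% × $4,391.00 = $401.78
Retirement Security Contribution: 4% × $6,583.00 = $263.32
Training Fund Levy: 3.7% × $6,583.00 = $243.57
Solidarity Surcharge: YTD $82,248.00 ≥ cap $69,098.00 → $0.00
Total withheld: $401.78 + $263.32 + $243.57 + $0.00 = $908.67
Net pay: $6,583.00 − $908.67 = $5,674.33

$5,674.33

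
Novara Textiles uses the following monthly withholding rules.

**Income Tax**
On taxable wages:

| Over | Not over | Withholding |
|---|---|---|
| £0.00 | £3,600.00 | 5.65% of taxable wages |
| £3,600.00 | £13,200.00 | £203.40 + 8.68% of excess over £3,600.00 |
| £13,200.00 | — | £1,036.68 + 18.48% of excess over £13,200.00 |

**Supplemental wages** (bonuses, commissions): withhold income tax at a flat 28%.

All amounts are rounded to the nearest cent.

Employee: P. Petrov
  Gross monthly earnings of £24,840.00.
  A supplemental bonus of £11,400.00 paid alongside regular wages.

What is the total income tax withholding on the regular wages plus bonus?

£6,379.75

Income Tax: taxable = £24,840.00
  £1,036.68 + 18.48% × (£24,840.00 − £13,200.00) = £1,036.68 + 18.48% × £11,640.00 = £3,187.75
Supplemental (28% flat on bonus): 28% × £11,400.00 = £3,192.00
Total income tax: £3,187.75 + £3,192.00 = £6,379.75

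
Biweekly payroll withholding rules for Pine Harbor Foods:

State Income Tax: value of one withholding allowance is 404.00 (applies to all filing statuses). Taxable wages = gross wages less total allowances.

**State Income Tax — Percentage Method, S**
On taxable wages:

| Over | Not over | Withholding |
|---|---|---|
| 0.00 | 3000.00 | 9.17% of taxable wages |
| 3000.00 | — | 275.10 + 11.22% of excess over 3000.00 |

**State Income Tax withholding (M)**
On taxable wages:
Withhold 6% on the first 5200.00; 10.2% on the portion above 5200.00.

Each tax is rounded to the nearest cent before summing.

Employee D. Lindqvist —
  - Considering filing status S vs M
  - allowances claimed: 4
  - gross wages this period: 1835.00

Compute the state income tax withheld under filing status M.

State Income Tax (M): taxable = 1835.00 − 4×404.00 = 219.00
  6% × 219.00 = 13.14

13.14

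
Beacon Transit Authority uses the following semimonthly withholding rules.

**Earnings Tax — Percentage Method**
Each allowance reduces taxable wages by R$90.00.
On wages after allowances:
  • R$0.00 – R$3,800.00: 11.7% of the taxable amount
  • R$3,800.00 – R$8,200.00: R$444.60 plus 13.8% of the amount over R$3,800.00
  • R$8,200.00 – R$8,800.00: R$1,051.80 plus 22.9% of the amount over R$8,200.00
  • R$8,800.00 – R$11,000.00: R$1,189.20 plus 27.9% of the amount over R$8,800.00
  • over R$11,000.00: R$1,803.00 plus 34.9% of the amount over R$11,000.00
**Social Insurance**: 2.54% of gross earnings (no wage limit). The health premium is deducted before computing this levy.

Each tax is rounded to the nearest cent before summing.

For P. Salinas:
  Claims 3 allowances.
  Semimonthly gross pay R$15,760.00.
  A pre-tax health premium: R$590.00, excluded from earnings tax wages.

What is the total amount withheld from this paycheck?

R$3,549.42

Earnings Tax: taxable = R$15,760.00 − R$590.00 − 3×R$90.00 = R$14,900.00
  R$1,803.00 + 34.9% × (R$14,900.00 − R$11,000.00) = R$1,803.00 + 34.9% × R$3,900.00 = R$3,164.10
Social Insurance: 2.54% × R$15,170.00 = R$385.32
Total: R$3,164.10 + R$385.32 = R$3,549.42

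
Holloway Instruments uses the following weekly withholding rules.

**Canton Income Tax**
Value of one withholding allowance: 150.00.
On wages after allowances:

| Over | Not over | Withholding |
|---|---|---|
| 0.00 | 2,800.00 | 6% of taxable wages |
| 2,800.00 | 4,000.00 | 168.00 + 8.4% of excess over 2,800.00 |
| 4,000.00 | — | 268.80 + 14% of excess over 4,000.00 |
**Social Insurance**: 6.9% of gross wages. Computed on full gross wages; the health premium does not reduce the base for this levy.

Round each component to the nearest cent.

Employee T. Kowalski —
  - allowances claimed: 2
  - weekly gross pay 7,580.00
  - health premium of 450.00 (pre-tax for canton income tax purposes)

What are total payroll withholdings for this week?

Canton Income Tax: taxable = 7,580.00 − 450.00 − 2×150.00 = 6,830.00
  268.80 + 14% × (6,830.00 − 4,000.00) = 268.80 + 14% × 2,830.00 = 665.00
Social Insurance: 6.9% × 7,580.00 = 523.02
Total: 665.00 + 523.02 = 1,188.02

1,188.02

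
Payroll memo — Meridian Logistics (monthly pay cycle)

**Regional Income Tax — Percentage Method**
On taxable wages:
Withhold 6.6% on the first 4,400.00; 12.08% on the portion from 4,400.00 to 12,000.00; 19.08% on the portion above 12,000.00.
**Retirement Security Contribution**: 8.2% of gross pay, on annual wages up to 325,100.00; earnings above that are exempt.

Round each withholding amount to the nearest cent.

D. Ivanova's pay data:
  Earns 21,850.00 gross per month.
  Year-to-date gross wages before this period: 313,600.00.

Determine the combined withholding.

4,030.86

Regional Income Tax: taxable = 21,850.00
  1,208.48 + 19.08% × (21,850.00 − 12,000.00) = 1,208.48 + 19.08% × 9,850.00 = 3,087.86
Retirement Security Contribution: cap 325,100.00 − YTD 313,600.00 = 11,500.00 subject; 8.2% × 11,500.00 = 943.00
Total: 3,087.86 + 943.00 = 4,030.86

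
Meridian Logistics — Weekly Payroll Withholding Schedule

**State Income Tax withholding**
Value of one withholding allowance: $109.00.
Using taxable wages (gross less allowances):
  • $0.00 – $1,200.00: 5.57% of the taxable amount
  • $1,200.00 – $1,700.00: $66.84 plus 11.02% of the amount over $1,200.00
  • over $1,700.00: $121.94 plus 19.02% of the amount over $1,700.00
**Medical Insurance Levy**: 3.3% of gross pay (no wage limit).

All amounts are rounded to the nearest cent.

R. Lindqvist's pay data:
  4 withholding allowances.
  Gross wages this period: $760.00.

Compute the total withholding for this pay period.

State Income Tax: taxable = $760.00 − 4×$109.00 = $324.00
  5.57% × $324.00 = $18.05
Medical Insurance Levy: 3.3% × $760.00 = $25.08
Total: $18.05 + $25.08 = $43.13

$43.13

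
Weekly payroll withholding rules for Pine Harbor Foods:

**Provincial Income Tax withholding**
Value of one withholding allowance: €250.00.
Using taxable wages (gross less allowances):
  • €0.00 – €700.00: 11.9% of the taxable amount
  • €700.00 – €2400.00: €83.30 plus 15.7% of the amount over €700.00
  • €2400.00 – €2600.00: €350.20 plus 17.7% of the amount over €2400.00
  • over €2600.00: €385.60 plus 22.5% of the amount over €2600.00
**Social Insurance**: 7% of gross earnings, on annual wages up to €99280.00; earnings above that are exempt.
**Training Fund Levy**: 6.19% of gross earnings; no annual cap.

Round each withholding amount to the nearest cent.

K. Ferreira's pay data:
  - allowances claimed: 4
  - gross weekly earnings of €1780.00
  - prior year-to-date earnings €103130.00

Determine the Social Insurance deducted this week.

Social Insurance: YTD €103130.00 ≥ cap €99280.00 → €0.00

€0.00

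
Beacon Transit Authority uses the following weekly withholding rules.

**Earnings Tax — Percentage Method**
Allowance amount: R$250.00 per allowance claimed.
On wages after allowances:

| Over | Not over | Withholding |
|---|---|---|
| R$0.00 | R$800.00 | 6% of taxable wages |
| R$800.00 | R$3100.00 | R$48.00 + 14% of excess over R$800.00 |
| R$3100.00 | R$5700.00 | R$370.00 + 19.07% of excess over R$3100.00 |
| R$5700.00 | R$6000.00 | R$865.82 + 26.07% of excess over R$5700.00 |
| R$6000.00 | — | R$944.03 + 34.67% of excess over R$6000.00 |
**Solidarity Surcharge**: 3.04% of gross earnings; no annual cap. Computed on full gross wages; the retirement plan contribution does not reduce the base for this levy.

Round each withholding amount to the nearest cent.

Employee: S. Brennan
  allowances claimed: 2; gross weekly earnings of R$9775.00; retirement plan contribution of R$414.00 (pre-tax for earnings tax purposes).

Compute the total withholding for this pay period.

R$2233.10

Earnings Tax: taxable = R$9775.00 − R$414.00 − 2×R$250.00 = R$8861.00
  R$944.03 + 34.67% × (R$8861.00 − R$6000.00) = R$944.03 + 34.67% × R$2861.00 = R$1935.94
Solidarity Surcharge: 3.04% × R$9775.00 = R$297.16
Total: R$1935.94 + R$297.16 = R$2233.10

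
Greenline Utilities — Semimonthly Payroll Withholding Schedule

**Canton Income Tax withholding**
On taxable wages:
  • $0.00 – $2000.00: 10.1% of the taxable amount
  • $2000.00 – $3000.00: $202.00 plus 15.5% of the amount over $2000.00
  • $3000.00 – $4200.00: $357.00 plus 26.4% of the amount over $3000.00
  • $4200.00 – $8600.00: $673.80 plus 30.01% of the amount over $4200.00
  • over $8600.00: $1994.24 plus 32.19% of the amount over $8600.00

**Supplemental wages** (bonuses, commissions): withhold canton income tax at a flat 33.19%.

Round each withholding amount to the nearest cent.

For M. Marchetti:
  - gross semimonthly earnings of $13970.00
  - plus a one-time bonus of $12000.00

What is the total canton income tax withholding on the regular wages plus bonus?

Canton Income Tax: taxable = $13970.00
  $1994.24 + 32.19% × ($13970.00 − $8600.00) = $1994.24 + 32.19% × $5370.00 = $3722.84
Supplemental (33.19% flat on bonus): 33.19% × $12000.00 = $3982.80
Total canton income tax: $3722.84 + $3982.80 = $7705.64

$7705.64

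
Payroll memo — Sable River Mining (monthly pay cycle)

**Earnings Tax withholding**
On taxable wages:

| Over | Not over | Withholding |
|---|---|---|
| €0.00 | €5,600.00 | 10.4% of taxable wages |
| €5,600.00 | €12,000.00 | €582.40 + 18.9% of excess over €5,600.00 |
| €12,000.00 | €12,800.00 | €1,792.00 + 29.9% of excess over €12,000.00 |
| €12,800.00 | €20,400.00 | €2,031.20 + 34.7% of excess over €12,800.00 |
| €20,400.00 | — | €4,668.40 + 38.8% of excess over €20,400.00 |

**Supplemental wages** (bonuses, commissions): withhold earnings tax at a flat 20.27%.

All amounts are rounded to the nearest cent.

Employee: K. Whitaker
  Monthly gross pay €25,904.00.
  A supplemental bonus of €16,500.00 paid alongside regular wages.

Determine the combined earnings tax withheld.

€10,148.50

Earnings Tax: taxable = €25,904.00
  €4,668.40 + 38.8% × (€25,904.00 − €20,400.00) = €4,668.40 + 38.8% × €5,504.00 = €6,803.95
Supplemental (20.27% flat on bonus): 20.27% × €16,500.00 = €3,344.55
Total earnings tax: €6,803.95 + €3,344.55 = €10,148.50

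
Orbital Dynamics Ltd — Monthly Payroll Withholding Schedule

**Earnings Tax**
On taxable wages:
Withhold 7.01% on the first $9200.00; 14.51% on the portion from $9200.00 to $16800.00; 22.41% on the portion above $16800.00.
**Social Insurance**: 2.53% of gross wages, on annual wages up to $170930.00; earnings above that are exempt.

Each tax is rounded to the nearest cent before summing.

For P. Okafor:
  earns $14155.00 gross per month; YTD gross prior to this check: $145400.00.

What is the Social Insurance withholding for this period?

$358.12

Social Insurance: 2.53% × $14155.00 = $358.12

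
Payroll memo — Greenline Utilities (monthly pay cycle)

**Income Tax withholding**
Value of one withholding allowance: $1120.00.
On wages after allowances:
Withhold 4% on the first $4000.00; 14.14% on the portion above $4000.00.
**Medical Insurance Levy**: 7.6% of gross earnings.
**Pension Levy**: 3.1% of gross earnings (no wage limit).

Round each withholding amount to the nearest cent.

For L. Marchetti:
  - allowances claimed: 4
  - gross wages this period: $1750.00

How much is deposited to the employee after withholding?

$1562.75

Income Tax: taxable = $1750.00 − 4×$1120.00 = $-2730.00
  Taxable ≤ 0 → $0.00
Medical Insurance Levy: 7.6% × $1750.00 = $133.00
Pension Levy: 3.1% × $1750.00 = $54.25
Total withheld: $0.00 + $133.00 + $54.25 = $187.25
Net pay: $1750.00 − $187.25 = $1562.75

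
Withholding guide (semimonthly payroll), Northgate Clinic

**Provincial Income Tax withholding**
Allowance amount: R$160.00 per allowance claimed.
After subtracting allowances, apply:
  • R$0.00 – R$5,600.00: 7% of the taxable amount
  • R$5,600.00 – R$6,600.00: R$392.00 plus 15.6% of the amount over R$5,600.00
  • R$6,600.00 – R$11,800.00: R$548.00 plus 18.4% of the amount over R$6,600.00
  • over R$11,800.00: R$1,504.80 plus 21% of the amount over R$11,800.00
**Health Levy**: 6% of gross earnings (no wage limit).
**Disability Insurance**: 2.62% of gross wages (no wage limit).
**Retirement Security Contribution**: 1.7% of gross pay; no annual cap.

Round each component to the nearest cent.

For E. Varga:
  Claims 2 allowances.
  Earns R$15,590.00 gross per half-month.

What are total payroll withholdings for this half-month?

R$3,842.39

Provincial Income Tax: taxable = R$15,590.00 − 2×R$160.00 = R$15,270.00
  R$1,504.80 + 21% × (R$15,270.00 − R$11,800.00) = R$1,504.80 + 21% × R$3,470.00 = R$2,233.50
Health Levy: 6% × R$15,590.00 = R$935.40
Disability Insurance: 2.62% × R$15,590.00 = R$408.46
Retirement Security Contribution: 1.7% × R$15,590.00 = R$265.03
Total: R$2,233.50 + R$935.40 + R$408.46 + R$265.03 = R$3,842.39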